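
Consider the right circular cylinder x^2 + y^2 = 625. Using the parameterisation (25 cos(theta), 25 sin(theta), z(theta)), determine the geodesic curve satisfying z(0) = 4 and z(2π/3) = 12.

Parameterise the cylinder of radius R = 25 as
    r(θ) = (25 cos θ, 25 sin θ, z(θ)).
The arc-length element is
    ds = sqrt(625 + (dz/dθ)^2) dθ,
so the Lagrangian is L = sqrt(625 + z'^2).
L depends on z' only, not on z or θ, so ∂L/∂z = 0 and
    ∂L/∂z' = z' / sqrt(625 + z'^2).
The Euler-Lagrange equation gives
    d/dθ( z' / sqrt(625 + z'^2) ) = 0,
so z' is constant. Integrating once:
    z(θ) = a θ + b,
a helix on the cylinder (a straight line when the cylinder is unrolled). The constants a, b are determined by the endpoint conditions.
With endpoint conditions z(0) = 4 and z(2π/3) = 12: from z(0) = b we get b = 4, and a·2π/3 + 4 = 12 gives a = 12/π, so
    z(θ) = (12/π) θ + 4.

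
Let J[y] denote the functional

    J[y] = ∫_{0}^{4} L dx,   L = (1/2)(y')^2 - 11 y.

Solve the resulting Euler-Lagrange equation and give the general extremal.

The Lagrangian is L = (1/2)(y')^2 - 11 y.
∂L/∂y = -11.
∂L/∂y' = y'.
The Euler-Lagrange equation d/dx(∂L/∂y') − ∂L/∂y = 0 becomes:
    y'' + 11 = 0
General solution: y(x) = -(11/2) x^2 + A x + B, where A and B are arbitrary constants fixed by the endpoint conditions.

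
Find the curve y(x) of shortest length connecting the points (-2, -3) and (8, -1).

Arc-length functional: J[y] = ∫ sqrt(1 + (y')^2) dx.
Lagrangian L = sqrt(1 + (y')^2) has no explicit y dependence, so ∂L/∂y = 0 and the Euler-Lagrange equation gives
    d/dx( y' / sqrt(1 + (y')^2) ) = 0  ⇒  y' / sqrt(1 + (y')^2) = const.
Hence y' is constant, so y(x) is affine.
Fitting the endpoints (-2, -3) and (8, -1):
    slope m = ((-1) − (-3)) / (8 − (-2)) = 1/5,
    intercept c = (-3) − m·(-2) = -13/5.
Extremal: y(x) = (1/5) x - 13/5.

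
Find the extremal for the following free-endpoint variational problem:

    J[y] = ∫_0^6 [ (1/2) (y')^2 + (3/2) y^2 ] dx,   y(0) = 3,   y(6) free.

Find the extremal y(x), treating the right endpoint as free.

The Lagrangian L = (1/2) (y')^2 + (3/2) y^2 gives
    ∂L/∂y = 3 y,   ∂L/∂y' = y'.
Euler-Lagrange: y'' − 3 y = 0.
With k = sqrt(3), the general solution is
    y(x) = A cosh(sqrt(3) x) + B sinh(sqrt(3) x).
Fixed left endpoint y(0) = 3 ⇒ A = 3.
The right endpoint x = 6 is free, so the natural (transversality) condition is ∂L/∂y' |_{x=6} = 0, i.e. y'(6) = 0.
Compute y'(x) = A k sinh(k x) + B k cosh(k x), so
    y'(6) = A k sinh(k·6) + B k cosh(k·6) = 0
    ⇒ B = −A tanh(k·6) = − 3 tanh(sqrt(3)·6).
Therefore the extremal is
    y(x) = 3 cosh(sqrt(3) x) − 3 tanh(sqrt(3)·6) sinh(sqrt(3) x).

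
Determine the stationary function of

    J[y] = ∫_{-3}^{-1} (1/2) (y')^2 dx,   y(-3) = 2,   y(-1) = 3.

The Lagrangian is L = (1/2) (y')^2.
Compute ∂L/∂y = 0, ∂L/∂y' = y'.
The Euler-Lagrange equation d/dx(∂L/∂y') − ∂L/∂y = 0 reduces to
    y'' = 0.
Its general solution is
    y(x) = A x + B,
with A, B fixed by the endpoint conditions.
Applying the endpoint conditions y(-3) = 2 and y(-1) = 3: solve A·-3 + B = 2 and A·-1 + B = 3. Subtracting gives A(-1 − -3) = 3 − 2, so A = 1/2, and B = 2 − A·-3 = 7/2. Therefore
    y(x) = (1/2) x + 7/2.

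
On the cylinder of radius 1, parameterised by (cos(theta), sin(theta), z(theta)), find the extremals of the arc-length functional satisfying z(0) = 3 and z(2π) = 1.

Parameterise the cylinder of radius R = 1 as
    r(θ) = (cos θ, sin θ, z(θ)).
The arc-length element is
    ds = sqrt(1 + (dz/dθ)^2) dθ,
so the Lagrangian is L = sqrt(1 + z'^2).
L depends on z' only, not on z or θ, so ∂L/∂z = 0 and
    ∂L/∂z' = z' / sqrt(1 + z'^2).
The Euler-Lagrange equation gives
    d/dθ( z' / sqrt(1 + z'^2) ) = 0,
so z' is constant. Integrating once:
    z(θ) = a θ + b,
a helix on the cylinder (a straight line when the cylinder is unrolled). The constants a, b are determined by the endpoint conditions.
With endpoint conditions z(0) = 3 and z(2π) = 1: from z(0) = b we get b = 3, and a·2π + 3 = 1 gives a = -1/π, so
    z(θ) = (-1/π) θ + 3.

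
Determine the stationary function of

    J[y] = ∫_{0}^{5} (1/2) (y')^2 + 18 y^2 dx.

The Lagrangian is L = (1/2) (y')^2 + 18 y^2.
Compute ∂L/∂y = 36y, ∂L/∂y' = y'.
The Euler-Lagrange equation d/dx(∂L/∂y') − ∂L/∂y = 0 reduces to
    y'' − 36 y = 0.
Its general solution is
    y(x) = A e^(6x) + B e^(−6x),
with A, B fixed by the endpoint conditions.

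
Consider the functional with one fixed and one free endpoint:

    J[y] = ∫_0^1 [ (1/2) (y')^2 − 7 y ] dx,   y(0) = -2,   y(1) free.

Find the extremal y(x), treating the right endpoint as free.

The Lagrangian L = (1/2) (y')^2 − 7 y gives
    ∂L/∂y = −7,   ∂L/∂y' = y'.
Euler-Lagrange: d/dx(y') − (−7) = 0, i.e. y'' + 7 = 0, so
    y(x) = −(7/2) x^2 + C1 x + C2.
Fixed left endpoint y(0) = -2 ⇒ C2 = -2.
The right endpoint x = 1 is free, so the natural (transversality) condition is ∂L/∂y' |_{x=1} = 0, i.e. y'(1) = 0.
Compute y'(x) = −7 x + C1, so y'(1) = −7 + C1 = 0 ⇒ C1 = 7.
Therefore the extremal is
    y(x) = −(7/2) x^2 + 7 x − 2.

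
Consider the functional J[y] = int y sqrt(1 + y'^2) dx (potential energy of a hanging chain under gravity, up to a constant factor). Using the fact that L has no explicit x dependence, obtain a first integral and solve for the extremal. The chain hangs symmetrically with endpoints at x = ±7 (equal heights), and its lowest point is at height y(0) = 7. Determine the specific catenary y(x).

The Lagrangian L(y, y') = y sqrt(1 + y'^2) has no explicit x dependence, so the Beltrami identity applies:
    L − y' ∂L/∂y' = C.
Compute ∂L/∂y' = y · y' / sqrt(1 + y'^2). Then
    L − y' ∂L/∂y'
    = y sqrt(1 + y'^2) − y · y'^2 / sqrt(1 + y'^2)
    = y (1 + y'^2 − y'^2) / sqrt(1 + y'^2)
    = y / sqrt(1 + y'^2) = C.
Squaring gives y^2 = C^2 (1 + y'^2), i.e.
    y'^2 = y^2 / C^2 − 1.
Separating variables,
    dy / sqrt(y^2 − C^2) = dx / C,
and integrating gives arccosh(y / C) = (x − a)/C, so
    y(x) = C cosh((x − a)/C),
the catenary. The constants C and a are fixed by the two endpoint conditions (and, for the hanging-chain problem, the length constraint selects C).
Now fit the given data. The endpoints x = ±7 are symmetric at equal height, so the catenary is even about its minimum: a = 0 and y(x) = C cosh(x/C). The lowest point is y(0) = C cosh(0) = C, and we are told y(0) = 7, so C = 7. Therefore
    y(x) = 7 cosh(x/7),
and at the endpoints
    y(±7) = 7 cosh(7/7).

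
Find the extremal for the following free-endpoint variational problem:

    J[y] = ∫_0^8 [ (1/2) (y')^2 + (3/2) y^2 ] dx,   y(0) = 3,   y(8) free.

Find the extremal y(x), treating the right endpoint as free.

The Lagrangian L = (1/2) (y')^2 + (3/2) y^2 gives
    ∂L/∂y = 3 y,   ∂L/∂y' = y'.
Euler-Lagrange: y'' − 3 y = 0.
With k = sqrt(3), the general solution is
    y(x) = A cosh(sqrt(3) x) + B sinh(sqrt(3) x).
Fixed left endpoint y(0) = 3 ⇒ A = 3.
The right endpoint x = 8 is free, so the natural (transversality) condition is ∂L/∂y' |_{x=8} = 0, i.e. y'(8) = 0.
Compute y'(x) = A k sinh(k x) + B k cosh(k x), so
    y'(8) = A k sinh(k·8) + B k cosh(k·8) = 0
    ⇒ B = −A tanh(k·8) = − 3 tanh(sqrt(3)·8).
Therefore the extremal is
    y(x) = 3 cosh(sqrt(3) x) − 3 tanh(sqrt(3)·8) sinh(sqrt(3) x).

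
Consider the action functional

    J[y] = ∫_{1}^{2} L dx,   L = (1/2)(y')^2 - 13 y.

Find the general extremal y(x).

The Lagrangian is L = (1/2)(y')^2 - 13 y.
∂L/∂y = -13.
∂L/∂y' = y'.
The Euler-Lagrange equation d/dx(∂L/∂y') − ∂L/∂y = 0 becomes:
    y'' + 13 = 0
General solution: y(x) = -(13/2) x^2 + A x + B, where A and B are arbitrary constants fixed by the endpoint conditions.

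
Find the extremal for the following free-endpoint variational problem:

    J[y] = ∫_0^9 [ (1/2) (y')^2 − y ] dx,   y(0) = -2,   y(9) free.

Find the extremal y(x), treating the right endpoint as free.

The Lagrangian L = (1/2) (y')^2 − y gives
    ∂L/∂y = −1,   ∂L/∂y' = y'.
Euler-Lagrange: d/dx(y') − (−1) = 0, i.e. y'' + 1 = 0, so
    y(x) = −(1/2) x^2 + C1 x + C2.
Fixed left endpoint y(0) = -2 ⇒ C2 = -2.
The right endpoint x = 9 is free, so the natural (transversality) condition is ∂L/∂y' |_{x=9} = 0, i.e. y'(9) = 0.
Compute y'(x) = −1 x + C1, so y'(9) = −9 + C1 = 0 ⇒ C1 = 9.
Therefore the extremal is
    y(x) = −x^2/2 + 9 x − 2.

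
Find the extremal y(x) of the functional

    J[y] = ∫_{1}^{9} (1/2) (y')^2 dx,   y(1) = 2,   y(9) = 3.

The Lagrangian is L = (1/2) (y')^2.
Compute ∂L/∂y = 0, ∂L/∂y' = y'.
The Euler-Lagrange equation d/dx(∂L/∂y') − ∂L/∂y = 0 reduces to
    y'' = 0.
Its general solution is
    y(x) = A x + B,
with A, B fixed by the endpoint conditions.
Applying the endpoint conditions y(1) = 2 and y(9) = 3: solve A·1 + B = 2 and A·9 + B = 3. Subtracting gives A(9 − 1) = 3 − 2, so A = 1/8, and B = 2 − A·1 = 15/8. Therefore
    y(x) = (1/8) x + 15/8.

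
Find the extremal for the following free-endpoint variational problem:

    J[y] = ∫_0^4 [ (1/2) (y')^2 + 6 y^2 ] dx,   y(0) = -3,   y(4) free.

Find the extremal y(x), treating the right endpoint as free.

The Lagrangian L = (1/2) (y')^2 + 6 y^2 gives
    ∂L/∂y = 12 y,   ∂L/∂y' = y'.
Euler-Lagrange: y'' − 12 y = 0.
With k = sqrt(12), the general solution is
    y(x) = A cosh(sqrt(12) x) + B sinh(sqrt(12) x).
Fixed left endpoint y(0) = -3 ⇒ A = -3.
The right endpoint x = 4 is free, so the natural (transversality) condition is ∂L/∂y' |_{x=4} = 0, i.e. y'(4) = 0.
Compute y'(x) = A k sinh(k x) + B k cosh(k x), so
    y'(4) = A k sinh(k·4) + B k cosh(k·4) = 0
    ⇒ B = −A tanh(k·4) = 3 tanh(sqrt(12)·4).
Therefore the extremal is
    y(x) = −3 cosh(sqrt(12) x) + 3 tanh(sqrt(12)·4) sinh(sqrt(12) x).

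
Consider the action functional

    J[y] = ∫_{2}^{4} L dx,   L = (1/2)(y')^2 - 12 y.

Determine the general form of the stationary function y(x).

The Lagrangian is L = (1/2)(y')^2 - 12 y.
∂L/∂y = -12.
∂L/∂y' = y'.
The Euler-Lagrange equation d/dx(∂L/∂y') − ∂L/∂y = 0 becomes:
    y'' + 12 = 0
General solution: y(x) = -6 x^2 + A x + B, where A and B are arbitrary constants fixed by the endpoint conditions.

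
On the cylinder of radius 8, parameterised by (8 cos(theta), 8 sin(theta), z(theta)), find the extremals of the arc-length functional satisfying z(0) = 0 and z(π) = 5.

Parameterise the cylinder of radius R = 8 as
    r(θ) = (8 cos θ, 8 sin θ, z(θ)).
The arc-length element is
    ds = sqrt(64 + (dz/dθ)^2) dθ,
so the Lagrangian is L = sqrt(64 + z'^2).
L depends on z' only, not on z or θ, so ∂L/∂z = 0 and
    ∂L/∂z' = z' / sqrt(64 + z'^2).
The Euler-Lagrange equation gives
    d/dθ( z' / sqrt(64 + z'^2) ) = 0,
so z' is constant. Integrating once:
    z(θ) = a θ + b,
a helix on the cylinder (a straight line when the cylinder is unrolled). The constants a, b are determined by the endpoint conditions.
With endpoint conditions z(0) = 0 and z(π) = 5: from z(0) = b we get b = 0, and a·π + 0 = 5 gives a = 5/π, so
    z(θ) = (5/π) θ.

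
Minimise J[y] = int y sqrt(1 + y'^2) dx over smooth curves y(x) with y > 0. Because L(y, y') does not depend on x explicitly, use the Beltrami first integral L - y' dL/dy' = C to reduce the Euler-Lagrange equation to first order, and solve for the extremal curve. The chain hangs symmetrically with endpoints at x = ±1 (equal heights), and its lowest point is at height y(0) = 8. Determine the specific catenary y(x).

The Lagrangian L(y, y') = y sqrt(1 + y'^2) has no explicit x dependence, so the Beltrami identity applies:
    L − y' ∂L/∂y' = C.
Compute ∂L/∂y' = y · y' / sqrt(1 + y'^2). Then
    L − y' ∂L/∂y'
    = y sqrt(1 + y'^2) − y · y'^2 / sqrt(1 + y'^2)
    = y (1 + y'^2 − y'^2) / sqrt(1 + y'^2)
    = y / sqrt(1 + y'^2) = C.
Squaring gives y^2 = C^2 (1 + y'^2), i.e.
    y'^2 = y^2 / C^2 − 1.
Separating variables,
    dy / sqrt(y^2 − C^2) = dx / C,
and integrating gives arccosh(y / C) = (x − a)/C, so
    y(x) = C cosh((x − a)/C),
the catenary. The constants C and a are fixed by the two endpoint conditions (and, for the hanging-chain problem, the length constraint selects C).
Now fit the given data. The endpoints x = ±1 are symmetric at equal height, so the catenary is even about its minimum: a = 0 and y(x) = C cosh(x/C). The lowest point is y(0) = C cosh(0) = C, and we are told y(0) = 8, so C = 8. Therefore
    y(x) = 8 cosh(x/8),
and at the endpoints
    y(±1) = 8 cosh(1/8).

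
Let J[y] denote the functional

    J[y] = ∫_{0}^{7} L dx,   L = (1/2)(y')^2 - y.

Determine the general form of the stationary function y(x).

The Lagrangian is L = (1/2)(y')^2 - y.
∂L/∂y = -1.
∂L/∂y' = y'.
The Euler-Lagrange equation d/dx(∂L/∂y') − ∂L/∂y = 0 becomes:
    y'' + 1 = 0
General solution: y(x) = -x^2/2 + A x + B, where A and B are arbitrary constants fixed by the endpoint conditions.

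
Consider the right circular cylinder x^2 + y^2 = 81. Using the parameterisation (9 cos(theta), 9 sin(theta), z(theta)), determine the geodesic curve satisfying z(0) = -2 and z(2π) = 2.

Parameterise the cylinder of radius R = 9 as
    r(θ) = (9 cos θ, 9 sin θ, z(θ)).
The arc-length element is
    ds = sqrt(81 + (dz/dθ)^2) dθ,
so the Lagrangian is L = sqrt(81 + z'^2).
L depends on z' only, not on z or θ, so ∂L/∂z = 0 and
    ∂L/∂z' = z' / sqrt(81 + z'^2).
The Euler-Lagrange equation gives
    d/dθ( z' / sqrt(81 + z'^2) ) = 0,
so z' is constant. Integrating once:
    z(θ) = a θ + b,
a helix on the cylinder (a straight line when the cylinder is unrolled). The constants a, b are determined by the endpoint conditions.
With endpoint conditions z(0) = -2 and z(2π) = 2: from z(0) = b we get b = -2, and a·2π + -2 = 2 gives a = 2/π, so
    z(θ) = (2/π) θ − 2.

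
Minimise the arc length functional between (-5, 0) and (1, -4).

Arc-length functional: J[y] = ∫ sqrt(1 + (y')^2) dx.
Lagrangian L = sqrt(1 + (y')^2) has no explicit y dependence, so ∂L/∂y = 0 and the Euler-Lagrange equation gives
    d/dx( y' / sqrt(1 + (y')^2) ) = 0  ⇒  y' / sqrt(1 + (y')^2) = const.
Hence y' is constant, so y(x) is affine.
Fitting the endpoints (-5, 0) and (1, -4):
    slope m = ((-4) − 0) / (1 − (-5)) = -2/3,
    intercept c = 0 − m·(-5) = -10/3.
Extremal: y(x) = (-2/3) x - 10/3.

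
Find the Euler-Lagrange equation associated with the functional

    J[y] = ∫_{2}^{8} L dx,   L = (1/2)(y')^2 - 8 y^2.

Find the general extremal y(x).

The Lagrangian is L = (1/2)(y')^2 - 8 y^2.
∂L/∂y = -16y.
∂L/∂y' = y'.
The Euler-Lagrange equation d/dx(∂L/∂y') − ∂L/∂y = 0 becomes:
    y'' + 16 y = 0
General solution: y(x) = A sin(4x) + B cos(4x), where A and B are arbitrary constants fixed by the endpoint conditions.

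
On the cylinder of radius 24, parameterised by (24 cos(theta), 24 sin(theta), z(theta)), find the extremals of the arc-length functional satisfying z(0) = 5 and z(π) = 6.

Parameterise the cylinder of radius R = 24 as
    r(θ) = (24 cos θ, 24 sin θ, z(θ)).
The arc-length element is
    ds = sqrt(576 + (dz/dθ)^2) dθ,
so the Lagrangian is L = sqrt(576 + z'^2).
L depends on z' only, not on z or θ, so ∂L/∂z = 0 and
    ∂L/∂z' = z' / sqrt(576 + z'^2).
The Euler-Lagrange equation gives
    d/dθ( z' / sqrt(576 + z'^2) ) = 0,
so z' is constant. Integrating once:
    z(θ) = a θ + b,
a helix on the cylinder (a straight line when the cylinder is unrolled). The constants a, b are determined by the endpoint conditions.
With endpoint conditions z(0) = 5 and z(π) = 6: from z(0) = b we get b = 5, and a·π + 5 = 6 gives a = 1/π, so
    z(θ) = (1/π) θ + 5.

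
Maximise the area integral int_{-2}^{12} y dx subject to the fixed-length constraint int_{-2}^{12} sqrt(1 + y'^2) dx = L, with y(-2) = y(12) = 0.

Set up the augmented Lagrangian using a multiplier λ for the length constraint:
    F(y, y') = y − λ sqrt(1 + y'^2).
F has no explicit x dependence, so the Beltrami identity yields a first integral
    F − y' ∂F/∂y' = C.
Compute ∂F/∂y' = −λ y' / sqrt(1 + y'^2). Then
    y − λ sqrt(1 + y'^2) + λ y'^2 / sqrt(1 + y'^2) = C
    ⇒  y − λ / sqrt(1 + y'^2) = C.
Solving for y' and integrating gives
    (x − a)^2 + (y − b)^2 = λ^2,
a circular arc of radius λ. The constants a, b are determined by the endpoint conditions y(-2) = y(12) = 0, and λ is fixed implicitly by the length constraint
    ∫_{-2}^{12} sqrt(1 + y'^2) dx = L.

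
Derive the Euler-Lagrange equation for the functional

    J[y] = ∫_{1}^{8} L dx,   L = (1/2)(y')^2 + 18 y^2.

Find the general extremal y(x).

The Lagrangian is L = (1/2)(y')^2 + 18 y^2.
∂L/∂y = 36y.
∂L/∂y' = y'.
The Euler-Lagrange equation d/dx(∂L/∂y') − ∂L/∂y = 0 becomes:
    y'' - 36 y = 0
General solution: y(x) = A e^(6x) + B e^(-6x), where A and B are arbitrary constants fixed by the endpoint conditions.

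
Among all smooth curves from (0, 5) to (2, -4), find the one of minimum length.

Arc-length functional: J[y] = ∫ sqrt(1 + (y')^2) dx.
Lagrangian L = sqrt(1 + (y')^2) has no explicit y dependence, so ∂L/∂y = 0 and the Euler-Lagrange equation gives
    d/dx( y' / sqrt(1 + (y')^2) ) = 0  ⇒  y' / sqrt(1 + (y')^2) = const.
Hence y' is constant, so y(x) is affine.
Fitting the endpoints (0, 5) and (2, -4):
    slope m = ((-4) − 5) / (2 − 0) = -9/2,
    intercept c = 5 − m·0 = 5.
Extremal: y(x) = (-9/2) x + 5.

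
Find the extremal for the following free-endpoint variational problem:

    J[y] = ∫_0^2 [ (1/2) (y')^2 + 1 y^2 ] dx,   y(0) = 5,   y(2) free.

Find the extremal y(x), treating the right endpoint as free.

The Lagrangian L = (1/2) (y')^2 + 1 y^2 gives
    ∂L/∂y = 2 y,   ∂L/∂y' = y'.
Euler-Lagrange: y'' − 2 y = 0.
With k = sqrt(2), the general solution is
    y(x) = A cosh(sqrt(2) x) + B sinh(sqrt(2) x).
Fixed left endpoint y(0) = 5 ⇒ A = 5.
The right endpoint x = 2 is free, so the natural (transversality) condition is ∂L/∂y' |_{x=2} = 0, i.e. y'(2) = 0.
Compute y'(x) = A k sinh(k x) + B k cosh(k x), so
    y'(2) = A k sinh(k·2) + B k cosh(k·2) = 0
    ⇒ B = −A tanh(k·2) = − 5 tanh(sqrt(2)·2).
Therefore the extremal is
    y(x) = 5 cosh(sqrt(2) x) − 5 tanh(sqrt(2)·2) sinh(sqrt(2) x).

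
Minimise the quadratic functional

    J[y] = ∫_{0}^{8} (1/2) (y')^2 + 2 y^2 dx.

The Lagrangian is L = (1/2) (y')^2 + 2 y^2.
Compute ∂L/∂y = 4y, ∂L/∂y' = y'.
The Euler-Lagrange equation d/dx(∂L/∂y') − ∂L/∂y = 0 reduces to
    y'' − 4 y = 0.
Its general solution is
    y(x) = A e^(2x) + B e^(−2x),
with A, B fixed by the endpoint conditions.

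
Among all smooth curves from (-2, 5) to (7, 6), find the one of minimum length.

Arc-length functional: J[y] = ∫ sqrt(1 + (y')^2) dx.
Lagrangian L = sqrt(1 + (y')^2) has no explicit y dependence, so ∂L/∂y = 0 and the Euler-Lagrange equation gives
    d/dx( y' / sqrt(1 + (y')^2) ) = 0  ⇒  y' / sqrt(1 + (y')^2) = const.
Hence y' is constant, so y(x) is affine.
Fitting the endpoints (-2, 5) and (7, 6):
    slope m = (6 − 5) / (7 − (-2)) = 1/9,
    intercept c = 5 − m·(-2) = 47/9.
Extremal: y(x) = (1/9) x + 47/9.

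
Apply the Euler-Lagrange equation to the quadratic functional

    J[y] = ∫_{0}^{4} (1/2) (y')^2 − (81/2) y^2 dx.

The Lagrangian is L = (1/2) (y')^2 − (81/2) y^2.
Compute ∂L/∂y = -81y, ∂L/∂y' = y'.
The Euler-Lagrange equation d/dx(∂L/∂y') − ∂L/∂y = 0 reduces to
    y'' + 81 y = 0.
Its general solution is
    y(x) = A sin(9x) + B cos(9x),
with A, B fixed by the endpoint conditions.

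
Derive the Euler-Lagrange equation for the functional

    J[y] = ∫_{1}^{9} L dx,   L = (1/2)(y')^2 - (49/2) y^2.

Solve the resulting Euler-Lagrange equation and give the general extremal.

The Lagrangian is L = (1/2)(y')^2 - (49/2) y^2.
∂L/∂y = -49y.
∂L/∂y' = y'.
The Euler-Lagrange equation d/dx(∂L/∂y') − ∂L/∂y = 0 becomes:
    y'' + 49 y = 0
General solution: y(x) = A sin(7x) + B cos(7x), where A and B are arbitrary constants fixed by the endpoint conditions.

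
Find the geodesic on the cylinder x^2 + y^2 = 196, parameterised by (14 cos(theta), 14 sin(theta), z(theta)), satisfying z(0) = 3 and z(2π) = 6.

Parameterise the cylinder of radius R = 14 as
    r(θ) = (14 cos θ, 14 sin θ, z(θ)).
The arc-length element is
    ds = sqrt(196 + (dz/dθ)^2) dθ,
so the Lagrangian is L = sqrt(196 + z'^2).
L depends on z' only, not on z or θ, so ∂L/∂z = 0 and
    ∂L/∂z' = z' / sqrt(196 + z'^2).
The Euler-Lagrange equation gives
    d/dθ( z' / sqrt(196 + z'^2) ) = 0,
so z' is constant. Integrating once:
    z(θ) = a θ + b,
a helix on the cylinder (a straight line when the cylinder is unrolled). The constants a, b are determined by the endpoint conditions.
With endpoint conditions z(0) = 3 and z(2π) = 6: from z(0) = b we get b = 3, and a·2π + 3 = 6 gives a = 3/(2π), so
    z(θ) = (3/(2π)) θ + 3.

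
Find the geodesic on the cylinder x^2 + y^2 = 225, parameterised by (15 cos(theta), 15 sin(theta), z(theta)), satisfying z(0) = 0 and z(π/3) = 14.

Parameterise the cylinder of radius R = 15 as
    r(θ) = (15 cos θ, 15 sin θ, z(θ)).
The arc-length element is
    ds = sqrt(225 + (dz/dθ)^2) dθ,
so the Lagrangian is L = sqrt(225 + z'^2).
L depends on z' only, not on z or θ, so ∂L/∂z = 0 and
    ∂L/∂z' = z' / sqrt(225 + z'^2).
The Euler-Lagrange equation gives
    d/dθ( z' / sqrt(225 + z'^2) ) = 0,
so z' is constant. Integrating once:
    z(θ) = a θ + b,
a helix on the cylinder (a straight line when the cylinder is unrolled). The constants a, b are determined by the endpoint conditions.
With endpoint conditions z(0) = 0 and z(π/3) = 14: from z(0) = b we get b = 0, and a·π/3 + 0 = 14 gives a = 42/π, so
    z(θ) = (42/π) θ.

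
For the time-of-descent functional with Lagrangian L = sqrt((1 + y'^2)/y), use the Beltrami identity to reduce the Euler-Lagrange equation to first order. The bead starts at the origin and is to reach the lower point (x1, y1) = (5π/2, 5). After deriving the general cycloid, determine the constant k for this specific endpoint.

The Lagrangian L = sqrt((1 + y'^2) / y) has no explicit x dependence, so the Beltrami identity applies:
    L − y' ∂L/∂y' = C.
Compute ∂L/∂y' = y' / sqrt(y (1 + y'^2)).
Substitute:
    sqrt((1 + y'^2)/y) − y'·y' / sqrt(y (1 + y'^2))
    = (1 + y'^2) / sqrt(y (1 + y'^2)) − y'^2 / sqrt(y (1 + y'^2))
    = 1 / sqrt(y (1 + y'^2)) = C.
Squaring and rearranging gives the first integral
    y (1 + y'^2) = 1/C^2 =: k   (constant).
Solving this first-order ODE by the substitution
    y = (k/2)(1 − cos θ)
yields the cycloid parameterisation
    x(θ) = (k/2)(θ − sin θ),   y(θ) = (k/2)(1 − cos θ).
The constant k is fixed by the endpoint condition.
Now fit the given lower endpoint (x1, y1) = (5π/2, 5). At the bottom of the first arch (θ = π), the parametric equations give
    y(π) = (k/2)(1 − cos π) = k,
    x(π) = (k/2)(π − sin π) = kπ/2.
Matching y(π) = 5 gives k = 5, consistent with x(π) = 5π/2. Therefore the specific cycloid is
    x(θ) = (5/2)(θ − sin θ),   y(θ) = (5/2)(1 − cos θ).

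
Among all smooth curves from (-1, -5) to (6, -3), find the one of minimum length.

Arc-length functional: J[y] = ∫ sqrt(1 + (y')^2) dx.
Lagrangian L = sqrt(1 + (y')^2) has no explicit y dependence, so ∂L/∂y = 0 and the Euler-Lagrange equation gives
    d/dx( y' / sqrt(1 + (y')^2) ) = 0  ⇒  y' / sqrt(1 + (y')^2) = const.
Hence y' is constant, so y(x) is affine.
Fitting the endpoints (-1, -5) and (6, -3):
    slope m = ((-3) − (-5)) / (6 − (-1)) = 2/7,
    intercept c = (-5) − m·(-1) = -33/7.
Extremal: y(x) = (2/7) x - 33/7.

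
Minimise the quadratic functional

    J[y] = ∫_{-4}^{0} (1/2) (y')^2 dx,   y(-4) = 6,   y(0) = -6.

The Lagrangian is L = (1/2) (y')^2.
Compute ∂L/∂y = 0, ∂L/∂y' = y'.
The Euler-Lagrange equation d/dx(∂L/∂y') − ∂L/∂y = 0 reduces to
    y'' = 0.
Its general solution is
    y(x) = A x + B,
with A, B fixed by the endpoint conditions.
Applying the endpoint conditions y(-4) = 6 and y(0) = -6: solve A·-4 + B = 6 and A·0 + B = -6. Subtracting gives A(0 − -4) = -6 − 6, so A = -3, and B = 6 − A·-4 = -6. Therefore
    y(x) = -3 x - 6.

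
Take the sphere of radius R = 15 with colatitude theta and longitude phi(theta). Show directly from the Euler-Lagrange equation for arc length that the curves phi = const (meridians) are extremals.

On the sphere of radius R = 15 with spherical coordinates (θ, φ), the induced metric is
    ds^2 = 225(dθ^2 + sin^2(θ) dφ^2).
Using θ as the parameter, the arc-length functional becomes
    J[φ] = ∫ 15 sqrt(1 + sin^2(θ) (dφ/dθ)^2) dθ.
So L = 15 sqrt(1 + sin^2(θ) φ'^2). Compute
    ∂L/∂φ = 0  (L has no explicit φ dependence),
    ∂L/∂φ' = 15 sin^2(θ) φ' / sqrt(1 + sin^2(θ) φ'^2).
For the candidate φ(θ) = c (constant), φ' = 0, so ∂L/∂φ' evaluated along the candidate vanishes, and ∂L/∂φ is identically zero. Hence
    d/dθ(∂L/∂φ') − ∂L/∂φ = 0
is satisfied. Therefore meridians φ = const are extremals of arc length — they are geodesics on the sphere.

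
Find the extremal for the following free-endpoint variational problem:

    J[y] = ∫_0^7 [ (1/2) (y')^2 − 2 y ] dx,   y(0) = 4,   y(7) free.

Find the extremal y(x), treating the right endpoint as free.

The Lagrangian L = (1/2) (y')^2 − 2 y gives
    ∂L/∂y = −2,   ∂L/∂y' = y'.
Euler-Lagrange: d/dx(y') − (−2) = 0, i.e. y'' + 2 = 0, so
    y(x) = −(2/2) x^2 + C1 x + C2.
Fixed left endpoint y(0) = 4 ⇒ C2 = 4.
The right endpoint x = 7 is free, so the natural (transversality) condition is ∂L/∂y' |_{x=7} = 0, i.e. y'(7) = 0.
Compute y'(x) = −2 x + C1, so y'(7) = −14 + C1 = 0 ⇒ C1 = 14.
Therefore the extremal is
    y(x) = −x^2 + 14 x + 4.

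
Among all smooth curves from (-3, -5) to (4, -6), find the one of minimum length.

Arc-length functional: J[y] = ∫ sqrt(1 + (y')^2) dx.
Lagrangian L = sqrt(1 + (y')^2) has no explicit y dependence, so ∂L/∂y = 0 and the Euler-Lagrange equation gives
    d/dx( y' / sqrt(1 + (y')^2) ) = 0  ⇒  y' / sqrt(1 + (y')^2) = const.
Hence y' is constant, so y(x) is affine.
Fitting the endpoints (-3, -5) and (4, -6):
    slope m = ((-6) − (-5)) / (4 − (-3)) = -1/7,
    intercept c = (-5) − m·(-3) = -38/7.
Extremal: y(x) = (-1/7) x - 38/7.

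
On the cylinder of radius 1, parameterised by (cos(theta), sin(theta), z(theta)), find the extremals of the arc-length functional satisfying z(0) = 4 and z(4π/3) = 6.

Parameterise the cylinder of radius R = 1 as
    r(θ) = (cos θ, sin θ, z(θ)).
The arc-length element is
    ds = sqrt(1 + (dz/dθ)^2) dθ,
so the Lagrangian is L = sqrt(1 + z'^2).
L depends on z' only, not on z or θ, so ∂L/∂z = 0 and
    ∂L/∂z' = z' / sqrt(1 + z'^2).
The Euler-Lagrange equation gives
    d/dθ( z' / sqrt(1 + z'^2) ) = 0,
so z' is constant. Integrating once:
    z(θ) = a θ + b,
a helix on the cylinder (a straight line when the cylinder is unrolled). The constants a, b are determined by the endpoint conditions.
With endpoint conditions z(0) = 4 and z(4π/3) = 6: from z(0) = b we get b = 4, and a·4π/3 + 4 = 6 gives a = 3/(2π), so
    z(θ) = (3/(2π)) θ + 4.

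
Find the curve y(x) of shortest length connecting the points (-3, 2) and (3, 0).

Arc-length functional: J[y] = ∫ sqrt(1 + (y')^2) dx.
Lagrangian L = sqrt(1 + (y')^2) has no explicit y dependence, so ∂L/∂y = 0 and the Euler-Lagrange equation gives
    d/dx( y' / sqrt(1 + (y')^2) ) = 0  ⇒  y' / sqrt(1 + (y')^2) = const.
Hence y' is constant, so y(x) is affine.
Fitting the endpoints (-3, 2) and (3, 0):
    slope m = (0 − 2) / (3 − (-3)) = -1/3,
    intercept c = 2 − m·(-3) = 1.
Extremal: y(x) = (-1/3) x + 1.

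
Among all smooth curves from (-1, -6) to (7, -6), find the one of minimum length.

Arc-length functional: J[y] = ∫ sqrt(1 + (y')^2) dx.
Lagrangian L = sqrt(1 + (y')^2) has no explicit y dependence, so ∂L/∂y = 0 and the Euler-Lagrange equation gives
    d/dx( y' / sqrt(1 + (y')^2) ) = 0  ⇒  y' / sqrt(1 + (y')^2) = const.
Hence y' is constant, so y(x) is affine.
Fitting the endpoints (-1, -6) and (7, -6):
    slope m = ((-6) − (-6)) / (7 − (-1)) = 0,
    intercept c = (-6) − m·(-1) = -6.
Extremal: y(x) = -6.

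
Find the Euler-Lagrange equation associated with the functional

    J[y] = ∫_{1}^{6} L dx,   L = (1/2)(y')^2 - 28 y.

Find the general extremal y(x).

The Lagrangian is L = (1/2)(y')^2 - 28 y.
∂L/∂y = -28.
∂L/∂y' = y'.
The Euler-Lagrange equation d/dx(∂L/∂y') − ∂L/∂y = 0 becomes:
    y'' + 28 = 0
General solution: y(x) = -14 x^2 + A x + B, where A and B are arbitrary constants fixed by the endpoint conditions.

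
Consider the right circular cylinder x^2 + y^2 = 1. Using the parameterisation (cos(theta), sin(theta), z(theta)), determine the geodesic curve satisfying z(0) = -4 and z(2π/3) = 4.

Parameterise the cylinder of radius R = 1 as
    r(θ) = (cos θ, sin θ, z(θ)).
The arc-length element is
    ds = sqrt(1 + (dz/dθ)^2) dθ,
so the Lagrangian is L = sqrt(1 + z'^2).
L depends on z' only, not on z or θ, so ∂L/∂z = 0 and
    ∂L/∂z' = z' / sqrt(1 + z'^2).
The Euler-Lagrange equation gives
    d/dθ( z' / sqrt(1 + z'^2) ) = 0,
so z' is constant. Integrating once:
    z(θ) = a θ + b,
a helix on the cylinder (a straight line when the cylinder is unrolled). The constants a, b are determined by the endpoint conditions.
With endpoint conditions z(0) = -4 and z(2π/3) = 4: from z(0) = b we get b = -4, and a·2π/3 + -4 = 4 gives a = 12/π, so
    z(θ) = (12/π) θ − 4.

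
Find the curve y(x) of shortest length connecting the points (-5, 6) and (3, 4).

Arc-length functional: J[y] = ∫ sqrt(1 + (y')^2) dx.
Lagrangian L = sqrt(1 + (y')^2) has no explicit y dependence, so ∂L/∂y = 0 and the Euler-Lagrange equation gives
    d/dx( y' / sqrt(1 + (y')^2) ) = 0  ⇒  y' / sqrt(1 + (y')^2) = const.
Hence y' is constant, so y(x) is affine.
Fitting the endpoints (-5, 6) and (3, 4):
    slope m = (4 − 6) / (3 − (-5)) = -1/4,
    intercept c = 6 − m·(-5) = 19/4.
Extremal: y(x) = (-1/4) x + 19/4.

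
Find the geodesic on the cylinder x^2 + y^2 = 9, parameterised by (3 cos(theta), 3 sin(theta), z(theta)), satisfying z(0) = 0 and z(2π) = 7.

Parameterise the cylinder of radius R = 3 as
    r(θ) = (3 cos θ, 3 sin θ, z(θ)).
The arc-length element is
    ds = sqrt(9 + (dz/dθ)^2) dθ,
so the Lagrangian is L = sqrt(9 + z'^2).
L depends on z' only, not on z or θ, so ∂L/∂z = 0 and
    ∂L/∂z' = z' / sqrt(9 + z'^2).
The Euler-Lagrange equation gives
    d/dθ( z' / sqrt(9 + z'^2) ) = 0,
so z' is constant. Integrating once:
    z(θ) = a θ + b,
a helix on the cylinder (a straight line when the cylinder is unrolled). The constants a, b are determined by the endpoint conditions.
With endpoint conditions z(0) = 0 and z(2π) = 7: from z(0) = b we get b = 0, and a·2π + 0 = 7 gives a = 7/(2π), so
    z(θ) = (7/(2π)) θ.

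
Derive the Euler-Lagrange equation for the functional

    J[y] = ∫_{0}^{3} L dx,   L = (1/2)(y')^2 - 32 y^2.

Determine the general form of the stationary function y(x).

The Lagrangian is L = (1/2)(y')^2 - 32 y^2.
∂L/∂y = -64y.
∂L/∂y' = y'.
The Euler-Lagrange equation d/dx(∂L/∂y') − ∂L/∂y = 0 becomes:
    y'' + 64 y = 0
General solution: y(x) = A sin(8x) + B cos(8x), where A and B are arbitrary constants fixed by the endpoint conditions.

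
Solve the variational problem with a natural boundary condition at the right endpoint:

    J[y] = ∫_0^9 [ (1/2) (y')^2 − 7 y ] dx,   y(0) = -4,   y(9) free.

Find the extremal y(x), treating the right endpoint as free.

The Lagrangian L = (1/2) (y')^2 − 7 y gives
    ∂L/∂y = −7,   ∂L/∂y' = y'.
Euler-Lagrange: d/dx(y') − (−7) = 0, i.e. y'' + 7 = 0, so
    y(x) = −(7/2) x^2 + C1 x + C2.
Fixed left endpoint y(0) = -4 ⇒ C2 = -4.
The right endpoint x = 9 is free, so the natural (transversality) condition is ∂L/∂y' |_{x=9} = 0, i.e. y'(9) = 0.
Compute y'(x) = −7 x + C1, so y'(9) = −63 + C1 = 0 ⇒ C1 = 63.
Therefore the extremal is
    y(x) = −(7/2) x^2 + 63 x − 4.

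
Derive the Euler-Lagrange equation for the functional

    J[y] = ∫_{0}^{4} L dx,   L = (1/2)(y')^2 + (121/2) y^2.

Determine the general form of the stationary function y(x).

The Lagrangian is L = (1/2)(y')^2 + (121/2) y^2.
∂L/∂y = 121y.
∂L/∂y' = y'.
The Euler-Lagrange equation d/dx(∂L/∂y') − ∂L/∂y = 0 becomes:
    y'' - 121 y = 0
General solution: y(x) = A e^(11x) + B e^(-11x), where A and B are arbitrary constants fixed by the endpoint conditions.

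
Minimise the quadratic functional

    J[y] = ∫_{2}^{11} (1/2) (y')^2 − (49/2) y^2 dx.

The Lagrangian is L = (1/2) (y')^2 − (49/2) y^2.
Compute ∂L/∂y = -49y, ∂L/∂y' = y'.
The Euler-Lagrange equation d/dx(∂L/∂y') − ∂L/∂y = 0 reduces to
    y'' + 49 y = 0.
Its general solution is
    y(x) = A sin(7x) + B cos(7x),
with A, B fixed by the endpoint conditions.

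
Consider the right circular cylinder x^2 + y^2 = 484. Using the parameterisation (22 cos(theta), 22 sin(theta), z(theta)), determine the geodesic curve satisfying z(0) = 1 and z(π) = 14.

Parameterise the cylinder of radius R = 22 as
    r(θ) = (22 cos θ, 22 sin θ, z(θ)).
The arc-length element is
    ds = sqrt(484 + (dz/dθ)^2) dθ,
so the Lagrangian is L = sqrt(484 + z'^2).
L depends on z' only, not on z or θ, so ∂L/∂z = 0 and
    ∂L/∂z' = z' / sqrt(484 + z'^2).
The Euler-Lagrange equation gives
    d/dθ( z' / sqrt(484 + z'^2) ) = 0,
so z' is constant. Integrating once:
    z(θ) = a θ + b,
a helix on the cylinder (a straight line when the cylinder is unrolled). The constants a, b are determined by the endpoint conditions.
With endpoint conditions z(0) = 1 and z(π) = 14: from z(0) = b we get b = 1, and a·π + 1 = 14 gives a = 13/π, so
    z(θ) = (13/π) θ + 1.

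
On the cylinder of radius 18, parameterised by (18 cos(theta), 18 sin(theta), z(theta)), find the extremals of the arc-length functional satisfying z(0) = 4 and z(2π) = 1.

Parameterise the cylinder of radius R = 18 as
    r(θ) = (18 cos θ, 18 sin θ, z(θ)).
The arc-length element is
    ds = sqrt(324 + (dz/dθ)^2) dθ,
so the Lagrangian is L = sqrt(324 + z'^2).
L depends on z' only, not on z or θ, so ∂L/∂z = 0 and
    ∂L/∂z' = z' / sqrt(324 + z'^2).
The Euler-Lagrange equation gives
    d/dθ( z' / sqrt(324 + z'^2) ) = 0,
so z' is constant. Integrating once:
    z(θ) = a θ + b,
a helix on the cylinder (a straight line when the cylinder is unrolled). The constants a, b are determined by the endpoint conditions.
With endpoint conditions z(0) = 4 and z(2π) = 1: from z(0) = b we get b = 4, and a·2π + 4 = 1 gives a = -3/(2π), so
    z(θ) = (-3/(2π)) θ + 4.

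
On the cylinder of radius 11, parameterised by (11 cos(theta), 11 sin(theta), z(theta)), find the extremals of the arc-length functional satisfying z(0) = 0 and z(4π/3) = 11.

Parameterise the cylinder of radius R = 11 as
    r(θ) = (11 cos θ, 11 sin θ, z(θ)).
The arc-length element is
    ds = sqrt(121 + (dz/dθ)^2) dθ,
so the Lagrangian is L = sqrt(121 + z'^2).
L depends on z' only, not on z or θ, so ∂L/∂z = 0 and
    ∂L/∂z' = z' / sqrt(121 + z'^2).
The Euler-Lagrange equation gives
    d/dθ( z' / sqrt(121 + z'^2) ) = 0,
so z' is constant. Integrating once:
    z(θ) = a θ + b,
a helix on the cylinder (a straight line when the cylinder is unrolled). The constants a, b are determined by the endpoint conditions.
With endpoint conditions z(0) = 0 and z(4π/3) = 11: from z(0) = b we get b = 0, and a·4π/3 + 0 = 11 gives a = 33/(4π), so
    z(θ) = (33/(4π)) θ.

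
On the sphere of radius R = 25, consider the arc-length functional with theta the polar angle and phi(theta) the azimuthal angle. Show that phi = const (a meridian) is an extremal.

On the sphere of radius R = 25 with spherical coordinates (θ, φ), the induced metric is
    ds^2 = 625(dθ^2 + sin^2(θ) dφ^2).
Using θ as the parameter, the arc-length functional becomes
    J[φ] = ∫ 25 sqrt(1 + sin^2(θ) (dφ/dθ)^2) dθ.
So L = 25 sqrt(1 + sin^2(θ) φ'^2). Compute
    ∂L/∂φ = 0  (L has no explicit φ dependence),
    ∂L/∂φ' = 25 sin^2(θ) φ' / sqrt(1 + sin^2(θ) φ'^2).
For the candidate φ(θ) = c (constant), φ' = 0, so ∂L/∂φ' evaluated along the candidate vanishes, and ∂L/∂φ is identically zero. Hence
    d/dθ(∂L/∂φ') − ∂L/∂φ = 0
is satisfied. Therefore meridians φ = const are extremals of arc length — they are geodesics on the sphere.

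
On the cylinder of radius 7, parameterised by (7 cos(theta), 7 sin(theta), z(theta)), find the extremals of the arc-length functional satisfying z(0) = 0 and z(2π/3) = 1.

Parameterise the cylinder of radius R = 7 as
    r(θ) = (7 cos θ, 7 sin θ, z(θ)).
The arc-length element is
    ds = sqrt(49 + (dz/dθ)^2) dθ,
so the Lagrangian is L = sqrt(49 + z'^2).
L depends on z' only, not on z or θ, so ∂L/∂z = 0 and
    ∂L/∂z' = z' / sqrt(49 + z'^2).
The Euler-Lagrange equation gives
    d/dθ( z' / sqrt(49 + z'^2) ) = 0,
so z' is constant. Integrating once:
    z(θ) = a θ + b,
a helix on the cylinder (a straight line when the cylinder is unrolled). The constants a, b are determined by the endpoint conditions.
With endpoint conditions z(0) = 0 and z(2π/3) = 1: from z(0) = b we get b = 0, and a·2π/3 + 0 = 1 gives a = 3/(2π), so
    z(θ) = (3/(2π)) θ.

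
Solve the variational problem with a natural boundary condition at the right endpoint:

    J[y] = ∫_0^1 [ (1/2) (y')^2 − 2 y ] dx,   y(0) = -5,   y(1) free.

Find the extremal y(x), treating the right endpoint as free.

The Lagrangian L = (1/2) (y')^2 − 2 y gives
    ∂L/∂y = −2,   ∂L/∂y' = y'.
Euler-Lagrange: d/dx(y') − (−2) = 0, i.e. y'' + 2 = 0, so
    y(x) = −(2/2) x^2 + C1 x + C2.
Fixed left endpoint y(0) = -5 ⇒ C2 = -5.
The right endpoint x = 1 is free, so the natural (transversality) condition is ∂L/∂y' |_{x=1} = 0, i.e. y'(1) = 0.
Compute y'(x) = −2 x + C1, so y'(1) = −2 + C1 = 0 ⇒ C1 = 2.
Therefore the extremal is
    y(x) = −x^2 + 2 x − 5.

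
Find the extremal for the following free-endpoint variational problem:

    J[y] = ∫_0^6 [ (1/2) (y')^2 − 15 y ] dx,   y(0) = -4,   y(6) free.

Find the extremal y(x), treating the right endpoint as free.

The Lagrangian L = (1/2) (y')^2 − 15 y gives
    ∂L/∂y = −15,   ∂L/∂y' = y'.
Euler-Lagrange: d/dx(y') − (−15) = 0, i.e. y'' + 15 = 0, so
    y(x) = −(15/2) x^2 + C1 x + C2.
Fixed left endpoint y(0) = -4 ⇒ C2 = -4.
The right endpoint x = 6 is free, so the natural (transversality) condition is ∂L/∂y' |_{x=6} = 0, i.e. y'(6) = 0.
Compute y'(x) = −15 x + C1, so y'(6) = −90 + C1 = 0 ⇒ C1 = 90.
Therefore the extremal is
    y(x) = −(15/2) x^2 + 90 x − 4.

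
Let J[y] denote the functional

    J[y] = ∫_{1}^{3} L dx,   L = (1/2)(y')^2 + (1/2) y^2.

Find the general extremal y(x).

The Lagrangian is L = (1/2)(y')^2 + (1/2) y^2.
∂L/∂y = y.
∂L/∂y' = y'.
The Euler-Lagrange equation d/dx(∂L/∂y') − ∂L/∂y = 0 becomes:
    y'' - y = 0
General solution: y(x) = A e^x + B e^(-x), where A and B are arbitrary constants fixed by the endpoint conditions.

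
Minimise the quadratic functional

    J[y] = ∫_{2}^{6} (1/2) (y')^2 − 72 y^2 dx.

The Lagrangian is L = (1/2) (y')^2 − 72 y^2.
Compute ∂L/∂y = -144y, ∂L/∂y' = y'.
The Euler-Lagrange equation d/dx(∂L/∂y') − ∂L/∂y = 0 reduces to
    y'' + 144 y = 0.
Its general solution is
    y(x) = A sin(12x) + B cos(12x),
with A, B fixed by the endpoint conditions.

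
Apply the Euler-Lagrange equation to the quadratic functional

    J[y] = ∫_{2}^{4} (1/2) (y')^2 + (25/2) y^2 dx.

The Lagrangian is L = (1/2) (y')^2 + (25/2) y^2.
Compute ∂L/∂y = 25y, ∂L/∂y' = y'.
The Euler-Lagrange equation d/dx(∂L/∂y') − ∂L/∂y = 0 reduces to
    y'' − 25 y = 0.
Its general solution is
    y(x) = A e^(5x) + B e^(−5x),
with A, B fixed by the endpoint conditions.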